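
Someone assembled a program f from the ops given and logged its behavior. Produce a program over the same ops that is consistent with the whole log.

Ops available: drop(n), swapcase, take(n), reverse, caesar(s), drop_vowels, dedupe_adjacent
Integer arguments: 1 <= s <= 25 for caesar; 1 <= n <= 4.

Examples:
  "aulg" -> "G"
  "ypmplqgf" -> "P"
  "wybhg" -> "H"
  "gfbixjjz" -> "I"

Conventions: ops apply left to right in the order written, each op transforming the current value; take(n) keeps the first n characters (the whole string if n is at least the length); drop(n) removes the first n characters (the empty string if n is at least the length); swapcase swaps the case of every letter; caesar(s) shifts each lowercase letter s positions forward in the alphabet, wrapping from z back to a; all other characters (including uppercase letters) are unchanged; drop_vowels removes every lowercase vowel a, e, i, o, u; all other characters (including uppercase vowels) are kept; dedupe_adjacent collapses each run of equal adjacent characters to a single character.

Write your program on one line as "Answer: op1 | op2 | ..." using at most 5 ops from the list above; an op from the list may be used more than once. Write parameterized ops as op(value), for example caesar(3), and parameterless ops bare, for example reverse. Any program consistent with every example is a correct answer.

take(4) | reverse | swapcase | take(1)

Check, running the answer program on each example:
  "aulg" -> "aulg" -> "glua" -> "GLUA" -> "G"
  "ypmplqgf" -> "ypmp" -> "pmpy" -> "PMPY" -> "P"
  "wybhg" -> "wybh" -> "hbyw" -> "HBYW" -> "H"
  "gfbixjjz" -> "gfbi" -> "ibfg" -> "IBFG" -> "I"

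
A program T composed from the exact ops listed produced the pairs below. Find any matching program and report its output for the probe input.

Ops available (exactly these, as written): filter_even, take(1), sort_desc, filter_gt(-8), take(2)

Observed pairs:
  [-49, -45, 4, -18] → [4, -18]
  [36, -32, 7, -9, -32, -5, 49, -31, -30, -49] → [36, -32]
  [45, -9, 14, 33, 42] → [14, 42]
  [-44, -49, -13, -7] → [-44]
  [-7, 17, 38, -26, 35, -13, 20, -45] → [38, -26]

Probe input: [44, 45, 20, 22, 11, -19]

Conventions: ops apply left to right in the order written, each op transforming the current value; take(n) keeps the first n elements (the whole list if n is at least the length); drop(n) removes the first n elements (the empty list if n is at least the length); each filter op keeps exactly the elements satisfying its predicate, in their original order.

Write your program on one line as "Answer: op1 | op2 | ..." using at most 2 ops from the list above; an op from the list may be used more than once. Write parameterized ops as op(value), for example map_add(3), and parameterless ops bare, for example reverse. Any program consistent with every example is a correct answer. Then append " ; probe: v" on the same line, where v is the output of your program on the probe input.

filter_even | take(2) ; probe: [44, 20]

Check, running the answer program on each example:
  [-49, -45, 4, -18] -> [4, -18] -> [4, -18]
  [36, -32, 7, -9, -32, -5, 49, -31, -30, -49] -> [36, -32, -32, -30] -> [36, -32]
  [45, -9, 14, 33, 42] -> [14, 42] -> [14, 42]
  [-44, -49, -13, -7] -> [-44] -> [-44]
  [-7, 17, 38, -26, 35, -13, 20, -45] -> [38, -26, 20] -> [38, -26]
  probe: [44, 45, 20, 22, 11, -19] -> [44, 20, 22] -> [44, 20]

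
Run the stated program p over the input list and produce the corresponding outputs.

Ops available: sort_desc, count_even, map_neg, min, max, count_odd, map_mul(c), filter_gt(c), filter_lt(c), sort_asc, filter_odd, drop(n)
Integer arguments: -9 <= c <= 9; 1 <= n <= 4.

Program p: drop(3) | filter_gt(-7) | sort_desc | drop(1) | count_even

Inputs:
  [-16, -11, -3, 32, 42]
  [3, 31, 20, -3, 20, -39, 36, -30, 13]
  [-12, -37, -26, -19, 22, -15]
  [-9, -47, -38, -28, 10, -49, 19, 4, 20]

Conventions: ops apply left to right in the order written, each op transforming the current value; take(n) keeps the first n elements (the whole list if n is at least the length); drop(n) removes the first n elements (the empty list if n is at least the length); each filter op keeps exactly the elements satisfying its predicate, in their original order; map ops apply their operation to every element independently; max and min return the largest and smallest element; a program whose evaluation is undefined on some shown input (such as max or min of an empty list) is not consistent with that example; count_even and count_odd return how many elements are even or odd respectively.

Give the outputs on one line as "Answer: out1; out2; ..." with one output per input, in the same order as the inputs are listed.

Execution, op by op:
  [-16, -11, -3, 32, 42] -> [32, 42] -> [32, 42] -> [42, 32] -> [32] -> 1
  [3, 31, 20, -3, 20, -39, 36, -30, 13] -> [-3, 20, -39, 36, -30, 13] -> [-3, 20, 36, 13] -> [36, 20, 13, -3] -> [20, 13, -3] -> 1
  [-12, -37, -26, -19, 22, -15] -> [-19, 22, -15] -> [22] -> [22] -> [] -> 0
  [-9, -47, -38, -28, 10, -49, 19, 4, 20] -> [-28, 10, -49, 19, 4, 20] -> [10, 19, 4, 20] -> [20, 19, 10, 4] -> [19, 10, 4] -> 2

1; 1; 0; 2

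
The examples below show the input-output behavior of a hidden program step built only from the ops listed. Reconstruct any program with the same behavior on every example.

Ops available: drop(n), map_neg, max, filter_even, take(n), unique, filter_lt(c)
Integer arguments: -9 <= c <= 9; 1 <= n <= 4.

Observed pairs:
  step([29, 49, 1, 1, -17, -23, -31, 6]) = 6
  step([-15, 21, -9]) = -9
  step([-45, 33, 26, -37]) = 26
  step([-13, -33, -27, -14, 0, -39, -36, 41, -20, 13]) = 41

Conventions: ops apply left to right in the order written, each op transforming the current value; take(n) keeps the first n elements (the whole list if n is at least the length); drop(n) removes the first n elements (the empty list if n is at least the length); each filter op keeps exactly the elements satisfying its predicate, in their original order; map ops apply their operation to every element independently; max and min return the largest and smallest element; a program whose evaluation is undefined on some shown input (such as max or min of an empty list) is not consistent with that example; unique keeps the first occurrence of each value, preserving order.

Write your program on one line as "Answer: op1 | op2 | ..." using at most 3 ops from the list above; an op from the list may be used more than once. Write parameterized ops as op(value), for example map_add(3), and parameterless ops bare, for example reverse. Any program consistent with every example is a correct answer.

drop(1) | drop(1) | max

Check, running the answer program on each example:
  [29, 49, 1, 1, -17, -23, -31, 6] -> [49, 1, 1, -17, -23, -31, 6] -> [1, 1, -17, -23, -31, 6] -> 6
  [-15, 21, -9] -> [21, -9] -> [-9] -> -9
  [-45, 33, 26, -37] -> [33, 26, -37] -> [26, -37] -> 26
  [-13, -33, -27, -14, 0, -39, -36, 41, -20, 13] -> [-33, -27, -14, 0, -39, -36, 41, -20, 13] -> [-27, -14, 0, -39, -36, 41, -20, 13] -> 41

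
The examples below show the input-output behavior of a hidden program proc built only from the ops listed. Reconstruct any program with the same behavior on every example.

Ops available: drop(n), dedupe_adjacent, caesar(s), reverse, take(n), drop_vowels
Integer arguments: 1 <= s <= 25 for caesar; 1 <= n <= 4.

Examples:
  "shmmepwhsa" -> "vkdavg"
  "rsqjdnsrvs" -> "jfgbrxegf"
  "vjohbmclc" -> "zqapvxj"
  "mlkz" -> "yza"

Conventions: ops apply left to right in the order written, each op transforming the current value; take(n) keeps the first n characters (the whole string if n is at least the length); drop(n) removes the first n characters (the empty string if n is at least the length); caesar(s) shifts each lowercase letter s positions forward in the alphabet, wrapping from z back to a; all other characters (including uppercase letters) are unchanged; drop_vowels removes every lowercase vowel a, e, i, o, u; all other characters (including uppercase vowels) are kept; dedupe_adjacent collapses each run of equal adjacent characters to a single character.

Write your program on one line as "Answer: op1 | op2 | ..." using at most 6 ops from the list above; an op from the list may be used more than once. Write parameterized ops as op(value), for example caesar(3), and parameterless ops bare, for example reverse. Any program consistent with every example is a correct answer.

drop_vowels | caesar(16) | reverse | dedupe_adjacent | caesar(24) | drop(1)

Check, running the answer program on each example:
  "shmmepwhsa" -> "shmmpwhs" -> "ixccfmxi" -> "ixmfccxi" -> "ixmfcxi" -> "gvkdavg" -> "vkdavg"
  "rsqjdnsrvs" -> "rsqjdnsrvs" -> "higztdihli" -> "ilhidtzgih" -> "ilhidtzgih" -> "gjfgbrxegf" -> "jfgbrxegf"
  "vjohbmclc" -> "vjhbmclc" -> "lzxrcsbs" -> "sbscrxzl" -> "sbscrxzl" -> "qzqapvxj" -> "zqapvxj"
  "mlkz" -> "mlkz" -> "cbap" -> "pabc" -> "pabc" -> "nyza" -> "yza"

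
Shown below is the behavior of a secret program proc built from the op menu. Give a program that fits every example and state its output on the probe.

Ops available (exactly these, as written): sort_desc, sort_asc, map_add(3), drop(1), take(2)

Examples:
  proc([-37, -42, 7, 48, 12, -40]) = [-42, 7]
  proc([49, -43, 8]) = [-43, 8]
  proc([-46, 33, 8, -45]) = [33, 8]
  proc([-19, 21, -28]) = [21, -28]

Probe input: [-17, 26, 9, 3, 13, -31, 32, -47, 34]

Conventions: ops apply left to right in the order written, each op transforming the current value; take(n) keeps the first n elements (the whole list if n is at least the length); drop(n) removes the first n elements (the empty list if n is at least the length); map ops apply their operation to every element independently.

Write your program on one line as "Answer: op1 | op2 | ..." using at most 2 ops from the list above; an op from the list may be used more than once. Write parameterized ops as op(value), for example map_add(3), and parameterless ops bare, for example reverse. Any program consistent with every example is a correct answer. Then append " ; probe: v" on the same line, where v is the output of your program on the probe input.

drop(1) | take(2) ; probe: [26, 9]

Check, running the answer program on each example:
  [-37, -42, 7, 48, 12, -40] -> [-42, 7, 48, 12, -40] -> [-42, 7]
  [49, -43, 8] -> [-43, 8] -> [-43, 8]
  [-46, 33, 8, -45] -> [33, 8, -45] -> [33, 8]
  [-19, 21, -28] -> [21, -28] -> [21, -28]
  probe: [-17, 26, 9, 3, 13, -31, 32, -47, 34] -> [26, 9, 3, 13, -31, 32, -47, 34] -> [26, 9]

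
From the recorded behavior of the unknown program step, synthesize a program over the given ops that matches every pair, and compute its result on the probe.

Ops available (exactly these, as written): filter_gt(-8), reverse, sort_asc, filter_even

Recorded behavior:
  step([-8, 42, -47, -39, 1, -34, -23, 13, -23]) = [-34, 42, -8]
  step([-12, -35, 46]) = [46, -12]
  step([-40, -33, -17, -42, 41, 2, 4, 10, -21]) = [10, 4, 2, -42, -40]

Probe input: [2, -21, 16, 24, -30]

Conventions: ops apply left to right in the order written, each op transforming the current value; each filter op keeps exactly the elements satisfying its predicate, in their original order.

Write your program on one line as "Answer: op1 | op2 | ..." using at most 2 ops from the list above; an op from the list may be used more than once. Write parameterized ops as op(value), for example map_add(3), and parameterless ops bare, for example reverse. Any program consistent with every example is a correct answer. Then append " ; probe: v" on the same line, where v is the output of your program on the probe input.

filter_even | reverse ; probe: [-30, 24, 16, 2]

Check, running the answer program on each example:
  [-8, 42, -47, -39, 1, -34, -23, 13, -23] -> [-8, 42, -34] -> [-34, 42, -8]
  [-12, -35, 46] -> [-12, 46] -> [46, -12]
  [-40, -33, -17, -42, 41, 2, 4, 10, -21] -> [-40, -42, 2, 4, 10] -> [10, 4, 2, -42, -40]
  probe: [2, -21, 16, 24, -30] -> [2, 16, 24, -30] -> [-30, 24, 16, 2]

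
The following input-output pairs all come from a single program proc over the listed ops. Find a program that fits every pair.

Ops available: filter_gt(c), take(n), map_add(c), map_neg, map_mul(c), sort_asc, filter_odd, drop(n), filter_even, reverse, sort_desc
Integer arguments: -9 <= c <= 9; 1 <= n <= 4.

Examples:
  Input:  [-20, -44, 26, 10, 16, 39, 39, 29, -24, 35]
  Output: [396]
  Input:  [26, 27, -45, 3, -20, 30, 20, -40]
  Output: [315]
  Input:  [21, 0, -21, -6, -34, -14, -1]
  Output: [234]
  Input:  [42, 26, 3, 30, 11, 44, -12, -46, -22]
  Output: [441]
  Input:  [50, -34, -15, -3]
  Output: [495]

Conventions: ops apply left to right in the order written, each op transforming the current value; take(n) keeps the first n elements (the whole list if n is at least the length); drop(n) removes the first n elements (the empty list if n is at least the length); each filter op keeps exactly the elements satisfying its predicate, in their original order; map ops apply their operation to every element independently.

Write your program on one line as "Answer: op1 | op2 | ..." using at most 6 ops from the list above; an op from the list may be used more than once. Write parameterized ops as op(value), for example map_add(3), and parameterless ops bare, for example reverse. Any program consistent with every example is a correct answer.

sort_asc | reverse | map_add(5) | map_mul(9) | take(1)

Check, running the answer program on each example:
  [-20, -44, 26, 10, 16, 39, 39, 29, -24, 35] -> [-44, -24, -20, 10, 16, 26, 29, 35, 39, 39] -> [39, 39, 35, 29, 26, 16, 10, -20, -24, -44] -> [44, 44, 40, 34, 31, 21, 15, -15, -19, -39] -> [396, 396, 360, 306, 279, 189, 135, -135, -171, -351] -> [396]
  [26, 27, -45, 3, -20, 30, 20, -40] -> [-45, -40, -20, 3, 20, 26, 27, 30] -> [30, 27, 26, 20, 3, -20, -40, -45] -> [35, 32, 31, 25, 8, -15, -35, -40] -> [315, 288, 279, 225, 72, -135, -315, -360] -> [315]
  [21, 0, -21, -6, -34, -14, -1] -> [-34, -21, -14, -6, -1, 0, 21] -> [21, 0, -1, -6, -14, -21, -34] -> [26, 5, 4, -1, -9, -16, -29] -> [234, 45, 36, -9, -81, -144, -261] -> [234]
  [42, 26, 3, 30, 11, 44, -12, -46, -22] -> [-46, -22, -12, 3, 11, 26, 30, 42, 44] -> [44, 42, 30, 26, 11, 3, -12, -22, -46] -> [49, 47, 35, 31, 16, 8, -7, -17, -41] -> [441, 423, 315, 279, 144, 72, -63, -153, -369] -> [441]
  [50, -34, -15, -3] -> [-34, -15, -3, 50] -> [50, -3, -15, -34] -> [55, 2, -10, -29] -> [495, 18, -90, -261] -> [495]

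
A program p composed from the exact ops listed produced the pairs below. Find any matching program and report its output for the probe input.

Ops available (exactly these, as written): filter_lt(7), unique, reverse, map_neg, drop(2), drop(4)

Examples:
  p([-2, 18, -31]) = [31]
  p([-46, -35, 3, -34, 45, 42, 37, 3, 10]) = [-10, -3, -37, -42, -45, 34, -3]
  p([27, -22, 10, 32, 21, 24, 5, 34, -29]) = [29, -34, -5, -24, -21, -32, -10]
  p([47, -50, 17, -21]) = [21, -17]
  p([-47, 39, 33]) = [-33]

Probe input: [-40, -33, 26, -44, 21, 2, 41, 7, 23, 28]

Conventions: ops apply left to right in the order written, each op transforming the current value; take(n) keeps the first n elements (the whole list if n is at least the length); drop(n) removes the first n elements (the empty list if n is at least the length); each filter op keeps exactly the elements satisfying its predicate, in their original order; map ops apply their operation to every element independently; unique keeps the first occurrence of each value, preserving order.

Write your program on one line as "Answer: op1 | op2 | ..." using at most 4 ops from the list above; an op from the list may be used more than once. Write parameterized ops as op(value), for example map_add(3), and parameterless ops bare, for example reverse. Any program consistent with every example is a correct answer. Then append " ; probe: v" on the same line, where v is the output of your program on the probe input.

map_neg | drop(2) | reverse ; probe: [-28, -23, -7, -41, -2, -21, 44, -26]

Check, running the answer program on each example:
  [-2, 18, -31] -> [2, -18, 31] -> [31] -> [31]
  [-46, -35, 3, -34, 45, 42, 37, 3, 10] -> [46, 35, -3, 34, -45, -42, -37, -3, -10] -> [-3, 34, -45, -42, -37, -3, -10] -> [-10, -3, -37, -42, -45, 34, -3]
  [27, -22, 10, 32, 21, 24, 5, 34, -29] -> [-27, 22, -10, -32, -21, -24, -5, -34, 29] -> [-10, -32, -21, -24, -5, -34, 29] -> [29, -34, -5, -24, -21, -32, -10]
  [47, -50, 17, -21] -> [-47, 50, -17, 21] -> [-17, 21] -> [21, -17]
  [-47, 39, 33] -> [47, -39, -33] -> [-33] -> [-33]
  probe: [-40, -33, 26, -44, 21, 2, 41, 7, 23, 28] -> [40, 33, -26, 44, -21, -2, -41, -7, -23, -28] -> [-26, 44, -21, -2, -41, -7, -23, -28] -> [-28, -23, -7, -41, -2, -21, 44, -26]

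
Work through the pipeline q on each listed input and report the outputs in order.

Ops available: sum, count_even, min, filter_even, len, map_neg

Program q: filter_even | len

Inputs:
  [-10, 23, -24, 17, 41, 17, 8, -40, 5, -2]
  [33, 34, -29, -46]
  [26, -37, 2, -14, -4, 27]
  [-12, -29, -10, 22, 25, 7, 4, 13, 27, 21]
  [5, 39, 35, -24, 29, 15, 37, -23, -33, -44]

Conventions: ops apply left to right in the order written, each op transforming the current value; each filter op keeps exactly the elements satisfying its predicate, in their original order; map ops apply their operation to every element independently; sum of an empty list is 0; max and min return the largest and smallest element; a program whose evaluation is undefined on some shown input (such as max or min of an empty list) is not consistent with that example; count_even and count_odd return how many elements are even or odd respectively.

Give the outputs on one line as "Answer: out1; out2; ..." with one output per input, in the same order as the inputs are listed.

5; 2; 4; 4; 2

Execution, op by op:
  [-10, 23, -24, 17, 41, 17, 8, -40, 5, -2] -> [-10, -24, 8, -40, -2] -> 5
  [33, 34, -29, -46] -> [34, -46] -> 2
  [26, -37, 2, -14, -4, 27] -> [26, 2, -14, -4] -> 4
  [-12, -29, -10, 22, 25, 7, 4, 13, 27, 21] -> [-12, -10, 22, 4] -> 4
  [5, 39, 35, -24, 29, 15, 37, -23, -33, -44] -> [-24, -44] -> 2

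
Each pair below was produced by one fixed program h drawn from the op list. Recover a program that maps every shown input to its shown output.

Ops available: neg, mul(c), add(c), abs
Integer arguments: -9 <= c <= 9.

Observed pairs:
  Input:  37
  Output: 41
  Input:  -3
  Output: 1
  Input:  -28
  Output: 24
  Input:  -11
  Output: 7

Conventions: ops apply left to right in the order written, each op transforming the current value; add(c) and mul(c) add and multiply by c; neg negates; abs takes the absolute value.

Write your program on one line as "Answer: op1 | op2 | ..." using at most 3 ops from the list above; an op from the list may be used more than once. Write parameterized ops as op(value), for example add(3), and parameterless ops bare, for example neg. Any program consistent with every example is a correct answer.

add(4) | neg | abs

Check, running the answer program on each example:
  37 -> 41 -> -41 -> 41
  -3 -> 1 -> -1 -> 1
  -28 -> -24 -> 24 -> 24
  -11 -> -7 -> 7 -> 7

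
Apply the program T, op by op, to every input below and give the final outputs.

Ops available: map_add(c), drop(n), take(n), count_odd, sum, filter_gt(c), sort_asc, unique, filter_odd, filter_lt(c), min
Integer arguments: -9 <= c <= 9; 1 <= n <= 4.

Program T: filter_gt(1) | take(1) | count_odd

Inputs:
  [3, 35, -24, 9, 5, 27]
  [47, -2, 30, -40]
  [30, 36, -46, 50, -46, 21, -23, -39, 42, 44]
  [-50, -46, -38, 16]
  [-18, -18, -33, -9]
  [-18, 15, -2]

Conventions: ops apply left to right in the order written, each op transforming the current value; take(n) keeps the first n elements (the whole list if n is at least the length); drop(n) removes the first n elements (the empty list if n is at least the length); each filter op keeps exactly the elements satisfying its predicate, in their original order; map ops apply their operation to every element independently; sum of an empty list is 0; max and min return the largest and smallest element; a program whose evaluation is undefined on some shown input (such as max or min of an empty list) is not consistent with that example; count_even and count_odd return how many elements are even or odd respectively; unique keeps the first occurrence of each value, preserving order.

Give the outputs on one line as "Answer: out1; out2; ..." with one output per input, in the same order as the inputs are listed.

1; 1; 0; 0; 0; 1

Execution, op by op:
  [3, 35, -24, 9, 5, 27] -> [3, 35, 9, 5, 27] -> [3] -> 1
  [47, -2, 30, -40] -> [47, 30] -> [47] -> 1
  [30, 36, -46, 50, -46, 21, -23, -39, 42, 44] -> [30, 36, 50, 21, 42, 44] -> [30] -> 0
  [-50, -46, -38, 16] -> [16] -> [16] -> 0
  [-18, -18, -33, -9] -> [] -> [] -> 0
  [-18, 15, -2] -> [15] -> [15] -> 1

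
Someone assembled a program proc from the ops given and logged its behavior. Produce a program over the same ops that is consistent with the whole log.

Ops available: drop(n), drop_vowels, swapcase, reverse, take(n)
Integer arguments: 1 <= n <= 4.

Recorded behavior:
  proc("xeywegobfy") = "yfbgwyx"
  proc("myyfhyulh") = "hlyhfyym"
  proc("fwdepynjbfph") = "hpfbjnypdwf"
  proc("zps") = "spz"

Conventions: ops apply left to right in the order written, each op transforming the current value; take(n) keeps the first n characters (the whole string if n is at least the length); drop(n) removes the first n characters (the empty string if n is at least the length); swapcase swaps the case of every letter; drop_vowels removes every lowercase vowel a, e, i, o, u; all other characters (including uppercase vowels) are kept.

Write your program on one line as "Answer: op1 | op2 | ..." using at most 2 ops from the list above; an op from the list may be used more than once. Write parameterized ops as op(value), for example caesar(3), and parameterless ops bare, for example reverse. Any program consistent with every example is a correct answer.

drop_vowels | reverse

Check, running the answer program on each example:
  "xeywegobfy" -> "xywgbfy" -> "yfbgwyx"
  "myyfhyulh" -> "myyfhylh" -> "hlyhfyym"
  "fwdepynjbfph" -> "fwdpynjbfph" -> "hpfbjnypdwf"
  "zps" -> "zps" -> "spz"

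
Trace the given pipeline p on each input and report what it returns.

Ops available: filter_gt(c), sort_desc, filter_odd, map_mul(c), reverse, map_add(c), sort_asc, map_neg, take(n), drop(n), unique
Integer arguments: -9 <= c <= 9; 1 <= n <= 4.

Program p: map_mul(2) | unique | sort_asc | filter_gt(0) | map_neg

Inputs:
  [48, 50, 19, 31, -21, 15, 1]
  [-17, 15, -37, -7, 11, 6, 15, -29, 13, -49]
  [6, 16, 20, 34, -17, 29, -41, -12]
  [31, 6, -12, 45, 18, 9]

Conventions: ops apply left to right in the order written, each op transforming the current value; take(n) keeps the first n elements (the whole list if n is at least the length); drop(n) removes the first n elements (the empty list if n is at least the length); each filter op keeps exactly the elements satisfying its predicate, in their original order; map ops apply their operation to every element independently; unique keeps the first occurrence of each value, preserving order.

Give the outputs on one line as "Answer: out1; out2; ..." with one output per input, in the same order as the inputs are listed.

[-2, -30, -38, -62, -96, -100]; [-12, -22, -26, -30]; [-12, -32, -40, -58, -68]; [-12, -18, -36, -62, -90]

Execution, op by op:
  [48, 50, 19, 31, -21, 15, 1] -> [96, 100, 38, 62, -42, 30, 2] -> [96, 100, 38, 62, -42, 30, 2] -> [-42, 2, 30, 38, 62, 96, 100] -> [2, 30, 38, 62, 96, 100] -> [-2, -30, -38, -62, -96, -100]
  [-17, 15, -37, -7, 11, 6, 15, -29, 13, -49] -> [-34, 30, -74, -14, 22, 12, 30, -58, 26, -98] -> [-34, 30, -74, -14, 22, 12, -58, 26, -98] -> [-98, -74, -58, -34, -14, 12, 22, 26, 30] -> [12, 22, 26, 30] -> [-12, -22, -26, -30]
  [6, 16, 20, 34, -17, 29, -41, -12] -> [12, 32, 40, 68, -34, 58, -82, -24] -> [12, 32, 40, 68, -34, 58, -82, -24] -> [-82, -34, -24, 12, 32, 40, 58, 68] -> [12, 32, 40, 58, 68] -> [-12, -32, -40, -58, -68]
  [31, 6, -12, 45, 18, 9] -> [62, 12, -24, 90, 36, 18] -> [62, 12, -24, 90, 36, 18] -> [-24, 12, 18, 36, 62, 90] -> [12, 18, 36, 62, 90] -> [-12, -18, -36, -62, -90]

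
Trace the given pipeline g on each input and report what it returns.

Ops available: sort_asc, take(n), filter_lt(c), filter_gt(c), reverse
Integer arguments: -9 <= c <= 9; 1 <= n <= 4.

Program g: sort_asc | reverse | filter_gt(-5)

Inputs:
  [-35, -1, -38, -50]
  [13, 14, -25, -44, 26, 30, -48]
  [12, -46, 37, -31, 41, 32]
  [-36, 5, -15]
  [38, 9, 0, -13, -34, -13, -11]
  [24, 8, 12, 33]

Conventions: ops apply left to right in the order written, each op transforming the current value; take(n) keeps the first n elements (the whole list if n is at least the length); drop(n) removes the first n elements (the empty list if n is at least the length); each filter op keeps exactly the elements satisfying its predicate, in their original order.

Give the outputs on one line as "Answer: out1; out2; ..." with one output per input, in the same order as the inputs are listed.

Execution, op by op:
  [-35, -1, -38, -50] -> [-50, -38, -35, -1] -> [-1, -35, -38, -50] -> [-1]
  [13, 14, -25, -44, 26, 30, -48] -> [-48, -44, -25, 13, 14, 26, 30] -> [30, 26, 14, 13, -25, -44, -48] -> [30, 26, 14, 13]
  [12, -46, 37, -31, 41, 32] -> [-46, -31, 12, 32, 37, 41] -> [41, 37, 32, 12, -31, -46] -> [41, 37, 32, 12]
  [-36, 5, -15] -> [-36, -15, 5] -> [5, -15, -36] -> [5]
  [38, 9, 0, -13, -34, -13, -11] -> [-34, -13, -13, -11, 0, 9, 38] -> [38, 9, 0, -11, -13, -13, -34] -> [38, 9, 0]
  [24, 8, 12, 33] -> [8, 12, 24, 33] -> [33, 24, 12, 8] -> [33, 24, 12, 8]

[-1]; [30, 26, 14, 13]; [41, 37, 32, 12]; [5]; [38, 9, 0]; [33, 24, 12, 8]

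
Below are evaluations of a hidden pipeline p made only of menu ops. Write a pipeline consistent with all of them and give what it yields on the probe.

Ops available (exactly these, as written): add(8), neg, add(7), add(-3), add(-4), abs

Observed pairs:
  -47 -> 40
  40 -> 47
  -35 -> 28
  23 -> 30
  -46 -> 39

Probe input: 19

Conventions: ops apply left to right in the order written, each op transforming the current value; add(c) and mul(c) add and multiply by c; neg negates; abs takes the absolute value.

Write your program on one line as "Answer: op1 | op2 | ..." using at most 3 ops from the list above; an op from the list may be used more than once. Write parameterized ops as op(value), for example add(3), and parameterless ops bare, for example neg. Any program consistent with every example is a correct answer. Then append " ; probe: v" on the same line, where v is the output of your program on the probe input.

add(7) | abs ; probe: 26

Check, running the answer program on each example:
  -47 -> -40 -> 40
  40 -> 47 -> 47
  -35 -> -28 -> 28
  23 -> 30 -> 30
  -46 -> -39 -> 39
  probe: 19 -> 26 -> 26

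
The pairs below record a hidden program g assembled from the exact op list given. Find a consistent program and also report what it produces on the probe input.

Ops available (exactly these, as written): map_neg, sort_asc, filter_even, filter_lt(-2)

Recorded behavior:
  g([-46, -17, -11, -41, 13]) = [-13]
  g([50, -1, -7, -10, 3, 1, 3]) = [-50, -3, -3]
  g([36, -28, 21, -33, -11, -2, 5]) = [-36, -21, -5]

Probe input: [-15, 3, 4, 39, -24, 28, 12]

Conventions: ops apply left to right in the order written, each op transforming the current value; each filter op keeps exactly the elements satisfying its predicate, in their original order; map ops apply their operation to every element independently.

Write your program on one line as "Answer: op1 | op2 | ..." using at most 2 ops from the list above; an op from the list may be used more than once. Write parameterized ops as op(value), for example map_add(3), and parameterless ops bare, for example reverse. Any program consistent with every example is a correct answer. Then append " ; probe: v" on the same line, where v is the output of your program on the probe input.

map_neg | filter_lt(-2) ; probe: [-3, -4, -39, -28, -12]

Check, running the answer program on each example:
  [-46, -17, -11, -41, 13] -> [46, 17, 11, 41, -13] -> [-13]
  [50, -1, -7, -10, 3, 1, 3] -> [-50, 1, 7, 10, -3, -1, -3] -> [-50, -3, -3]
  [36, -28, 21, -33, -11, -2, 5] -> [-36, 28, -21, 33, 11, 2, -5] -> [-36, -21, -5]
  probe: [-15, 3, 4, 39, -24, 28, 12] -> [15, -3, -4, -39, 24, -28, -12] -> [-3, -4, -39, -28, -12]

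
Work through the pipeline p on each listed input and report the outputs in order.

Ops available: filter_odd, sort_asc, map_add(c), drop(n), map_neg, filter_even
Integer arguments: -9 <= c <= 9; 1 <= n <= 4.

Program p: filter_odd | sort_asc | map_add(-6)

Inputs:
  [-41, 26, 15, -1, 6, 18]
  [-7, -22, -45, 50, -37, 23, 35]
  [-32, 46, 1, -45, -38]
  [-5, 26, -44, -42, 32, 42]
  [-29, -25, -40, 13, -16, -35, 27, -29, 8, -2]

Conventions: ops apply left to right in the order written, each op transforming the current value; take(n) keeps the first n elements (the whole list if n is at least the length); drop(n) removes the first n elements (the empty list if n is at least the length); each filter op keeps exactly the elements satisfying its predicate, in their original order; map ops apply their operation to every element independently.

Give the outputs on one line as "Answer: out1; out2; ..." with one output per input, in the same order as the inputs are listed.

Execution, op by op:
  [-41, 26, 15, -1, 6, 18] -> [-41, 15, -1] -> [-41, -1, 15] -> [-47, -7, 9]
  [-7, -22, -45, 50, -37, 23, 35] -> [-7, -45, -37, 23, 35] -> [-45, -37, -7, 23, 35] -> [-51, -43, -13, 17, 29]
  [-32, 46, 1, -45, -38] -> [1, -45] -> [-45, 1] -> [-51, -5]
  [-5, 26, -44, -42, 32, 42] -> [-5] -> [-5] -> [-11]
  [-29, -25, -40, 13, -16, -35, 27, -29, 8, -2] -> [-29, -25, 13, -35, 27, -29] -> [-35, -29, -29, -25, 13, 27] -> [-41, -35, -35, -31, 7, 21]

[-47, -7, 9]; [-51, -43, -13, 17, 29]; [-51, -5]; [-11]; [-41, -35, -35, -31, 7, 21]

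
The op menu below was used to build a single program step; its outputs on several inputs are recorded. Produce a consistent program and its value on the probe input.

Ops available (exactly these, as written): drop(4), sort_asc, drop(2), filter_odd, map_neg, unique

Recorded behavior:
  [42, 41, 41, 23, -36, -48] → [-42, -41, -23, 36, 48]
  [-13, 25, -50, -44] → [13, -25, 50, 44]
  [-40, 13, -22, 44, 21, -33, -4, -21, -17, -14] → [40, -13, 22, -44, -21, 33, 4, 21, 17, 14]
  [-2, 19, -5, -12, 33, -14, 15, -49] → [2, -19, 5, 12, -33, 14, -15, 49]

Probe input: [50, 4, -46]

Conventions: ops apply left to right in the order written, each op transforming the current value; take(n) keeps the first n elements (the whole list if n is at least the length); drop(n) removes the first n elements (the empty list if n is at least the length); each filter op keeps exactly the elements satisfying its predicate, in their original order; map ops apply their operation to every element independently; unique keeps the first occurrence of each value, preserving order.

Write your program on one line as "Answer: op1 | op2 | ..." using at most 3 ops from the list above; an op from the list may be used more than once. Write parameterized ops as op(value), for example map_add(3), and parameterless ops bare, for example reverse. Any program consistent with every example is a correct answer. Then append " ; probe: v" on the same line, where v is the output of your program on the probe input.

map_neg | unique ; probe: [-50, -4, 46]

Check, running the answer program on each example:
  [42, 41, 41, 23, -36, -48] -> [-42, -41, -41, -23, 36, 48] -> [-42, -41, -23, 36, 48]
  [-13, 25, -50, -44] -> [13, -25, 50, 44] -> [13, -25, 50, 44]
  [-40, 13, -22, 44, 21, -33, -4, -21, -17, -14] -> [40, -13, 22, -44, -21, 33, 4, 21, 17, 14] -> [40, -13, 22, -44, -21, 33, 4, 21, 17, 14]
  [-2, 19, -5, -12, 33, -14, 15, -49] -> [2, -19, 5, 12, -33, 14, -15, 49] -> [2, -19, 5, 12, -33, 14, -15, 49]
  probe: [50, 4, -46] -> [-50, -4, 46] -> [-50, -4, 46]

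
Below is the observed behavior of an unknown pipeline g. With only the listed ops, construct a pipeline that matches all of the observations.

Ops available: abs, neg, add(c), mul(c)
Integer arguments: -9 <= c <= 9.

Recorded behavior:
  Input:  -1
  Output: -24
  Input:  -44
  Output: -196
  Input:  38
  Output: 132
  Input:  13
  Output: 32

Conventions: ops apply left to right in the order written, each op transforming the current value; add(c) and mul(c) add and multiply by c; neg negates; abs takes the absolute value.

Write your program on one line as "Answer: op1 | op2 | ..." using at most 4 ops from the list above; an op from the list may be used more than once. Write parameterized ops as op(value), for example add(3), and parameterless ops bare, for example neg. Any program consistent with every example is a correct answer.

add(-7) | mul(-4) | neg | add(8)

Check, running the answer program on each example:
  -1 -> -8 -> 32 -> -32 -> -24
  -44 -> -51 -> 204 -> -204 -> -196
  38 -> 31 -> -124 -> 124 -> 132
  13 -> 6 -> -24 -> 24 -> 32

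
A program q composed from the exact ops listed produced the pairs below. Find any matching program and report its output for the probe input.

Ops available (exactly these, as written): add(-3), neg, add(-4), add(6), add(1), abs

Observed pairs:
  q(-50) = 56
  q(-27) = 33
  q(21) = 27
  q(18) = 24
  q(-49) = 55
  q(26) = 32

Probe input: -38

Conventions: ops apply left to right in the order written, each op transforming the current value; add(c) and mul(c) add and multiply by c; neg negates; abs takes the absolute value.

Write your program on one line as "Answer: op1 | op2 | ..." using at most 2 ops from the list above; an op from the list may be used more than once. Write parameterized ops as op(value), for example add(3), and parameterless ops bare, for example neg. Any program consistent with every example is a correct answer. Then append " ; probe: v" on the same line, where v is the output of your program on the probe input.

abs | add(6) ; probe: 44

Check, running the answer program on each example:
  -50 -> 50 -> 56
  -27 -> 27 -> 33
  21 -> 21 -> 27
  18 -> 18 -> 24
  -49 -> 49 -> 55
  26 -> 26 -> 32
  probe: -38 -> 38 -> 44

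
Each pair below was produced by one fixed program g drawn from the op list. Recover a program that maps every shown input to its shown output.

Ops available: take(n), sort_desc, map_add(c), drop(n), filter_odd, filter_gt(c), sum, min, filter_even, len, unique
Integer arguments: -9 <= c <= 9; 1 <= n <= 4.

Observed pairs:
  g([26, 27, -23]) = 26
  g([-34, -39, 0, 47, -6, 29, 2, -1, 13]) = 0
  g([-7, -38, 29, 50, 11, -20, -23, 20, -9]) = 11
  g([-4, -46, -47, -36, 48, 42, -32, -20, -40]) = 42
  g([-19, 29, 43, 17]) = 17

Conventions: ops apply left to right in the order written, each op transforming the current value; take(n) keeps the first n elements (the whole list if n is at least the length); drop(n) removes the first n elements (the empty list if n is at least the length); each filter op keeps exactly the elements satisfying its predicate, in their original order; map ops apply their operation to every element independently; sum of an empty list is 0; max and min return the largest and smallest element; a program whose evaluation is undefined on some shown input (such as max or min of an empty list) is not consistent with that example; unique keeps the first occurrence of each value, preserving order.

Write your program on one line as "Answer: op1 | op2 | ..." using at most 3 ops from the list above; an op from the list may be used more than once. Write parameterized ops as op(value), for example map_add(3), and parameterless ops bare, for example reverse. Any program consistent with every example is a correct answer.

filter_gt(-1) | min

Check, running the answer program on each example:
  [26, 27, -23] -> [26, 27] -> 26
  [-34, -39, 0, 47, -6, 29, 2, -1, 13] -> [0, 47, 29, 2, 13] -> 0
  [-7, -38, 29, 50, 11, -20, -23, 20, -9] -> [29, 50, 11, 20] -> 11
  [-4, -46, -47, -36, 48, 42, -32, -20, -40] -> [48, 42] -> 42
  [-19, 29, 43, 17] -> [29, 43, 17] -> 17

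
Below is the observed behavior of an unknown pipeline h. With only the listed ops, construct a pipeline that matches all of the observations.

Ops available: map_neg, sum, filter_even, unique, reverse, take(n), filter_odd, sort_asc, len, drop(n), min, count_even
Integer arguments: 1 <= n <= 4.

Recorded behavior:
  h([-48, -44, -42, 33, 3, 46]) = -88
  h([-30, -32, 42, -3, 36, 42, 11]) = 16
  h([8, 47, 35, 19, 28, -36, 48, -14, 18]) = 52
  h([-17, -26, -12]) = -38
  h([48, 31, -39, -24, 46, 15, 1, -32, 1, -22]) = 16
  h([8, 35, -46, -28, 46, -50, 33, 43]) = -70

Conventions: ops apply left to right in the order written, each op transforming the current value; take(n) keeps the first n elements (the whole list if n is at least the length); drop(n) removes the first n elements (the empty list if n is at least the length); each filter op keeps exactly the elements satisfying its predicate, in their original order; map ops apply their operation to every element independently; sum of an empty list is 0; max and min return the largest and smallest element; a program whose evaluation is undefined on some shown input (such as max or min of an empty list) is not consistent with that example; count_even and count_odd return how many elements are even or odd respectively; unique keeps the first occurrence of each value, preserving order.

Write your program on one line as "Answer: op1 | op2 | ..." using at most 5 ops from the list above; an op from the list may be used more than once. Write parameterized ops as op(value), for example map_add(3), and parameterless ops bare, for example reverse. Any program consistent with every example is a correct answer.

map_neg | unique | filter_even | map_neg | sum

Check, running the answer program on each example:
  [-48, -44, -42, 33, 3, 46] -> [48, 44, 42, -33, -3, -46] -> [48, 44, 42, -33, -3, -46] -> [48, 44, 42, -46] -> [-48, -44, -42, 46] -> -88
  [-30, -32, 42, -3, 36, 42, 11] -> [30, 32, -42, 3, -36, -42, -11] -> [30, 32, -42, 3, -36, -11] -> [30, 32, -42, -36] -> [-30, -32, 42, 36] -> 16
  [8, 47, 35, 19, 28, -36, 48, -14, 18] -> [-8, -47, -35, -19, -28, 36, -48, 14, -18] -> [-8, -47, -35, -19, -28, 36, -48, 14, -18] -> [-8, -28, 36, -48, 14, -18] -> [8, 28, -36, 48, -14, 18] -> 52
  [-17, -26, -12] -> [17, 26, 12] -> [17, 26, 12] -> [26, 12] -> [-26, -12] -> -38
  [48, 31, -39, -24, 46, 15, 1, -32, 1, -22] -> [-48, -31, 39, 24, -46, -15, -1, 32, -1, 22] -> [-48, -31, 39, 24, -46, -15, -1, 32, 22] -> [-48, 24, -46, 32, 22] -> [48, -24, 46, -32, -22] -> 16
  [8, 35, -46, -28, 46, -50, 33, 43] -> [-8, -35, 46, 28, -46, 50, -33, -43] -> [-8, -35, 46, 28, -46, 50, -33, -43] -> [-8, 46, 28, -46, 50] -> [8, -46, -28, 46, -50] -> -70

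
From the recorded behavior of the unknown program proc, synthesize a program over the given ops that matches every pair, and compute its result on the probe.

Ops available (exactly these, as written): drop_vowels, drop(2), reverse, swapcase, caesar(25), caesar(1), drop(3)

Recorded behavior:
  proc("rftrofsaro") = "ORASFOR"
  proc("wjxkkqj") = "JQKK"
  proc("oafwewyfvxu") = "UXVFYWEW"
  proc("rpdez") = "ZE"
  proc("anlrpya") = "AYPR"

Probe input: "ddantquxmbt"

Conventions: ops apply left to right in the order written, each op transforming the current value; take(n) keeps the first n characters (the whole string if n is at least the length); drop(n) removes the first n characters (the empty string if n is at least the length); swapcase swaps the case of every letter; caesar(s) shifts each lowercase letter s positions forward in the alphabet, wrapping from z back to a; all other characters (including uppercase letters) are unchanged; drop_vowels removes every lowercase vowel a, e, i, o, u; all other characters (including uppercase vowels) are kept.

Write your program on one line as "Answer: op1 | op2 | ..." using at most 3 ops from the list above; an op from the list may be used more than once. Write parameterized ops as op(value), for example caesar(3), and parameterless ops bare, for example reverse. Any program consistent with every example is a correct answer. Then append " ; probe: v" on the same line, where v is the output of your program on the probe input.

drop(3) | reverse | swapcase ; probe: "TBMXUQTN"

Check, running the answer program on each example:
  "rftrofsaro" -> "rofsaro" -> "orasfor" -> "ORASFOR"
  "wjxkkqj" -> "kkqj" -> "jqkk" -> "JQKK"
  "oafwewyfvxu" -> "wewyfvxu" -> "uxvfywew" -> "UXVFYWEW"
  "rpdez" -> "ez" -> "ze" -> "ZE"
  "anlrpya" -> "rpya" -> "aypr" -> "AYPR"
  probe: "ddantquxmbt" -> "ntquxmbt" -> "tbmxuqtn" -> "TBMXUQTN"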